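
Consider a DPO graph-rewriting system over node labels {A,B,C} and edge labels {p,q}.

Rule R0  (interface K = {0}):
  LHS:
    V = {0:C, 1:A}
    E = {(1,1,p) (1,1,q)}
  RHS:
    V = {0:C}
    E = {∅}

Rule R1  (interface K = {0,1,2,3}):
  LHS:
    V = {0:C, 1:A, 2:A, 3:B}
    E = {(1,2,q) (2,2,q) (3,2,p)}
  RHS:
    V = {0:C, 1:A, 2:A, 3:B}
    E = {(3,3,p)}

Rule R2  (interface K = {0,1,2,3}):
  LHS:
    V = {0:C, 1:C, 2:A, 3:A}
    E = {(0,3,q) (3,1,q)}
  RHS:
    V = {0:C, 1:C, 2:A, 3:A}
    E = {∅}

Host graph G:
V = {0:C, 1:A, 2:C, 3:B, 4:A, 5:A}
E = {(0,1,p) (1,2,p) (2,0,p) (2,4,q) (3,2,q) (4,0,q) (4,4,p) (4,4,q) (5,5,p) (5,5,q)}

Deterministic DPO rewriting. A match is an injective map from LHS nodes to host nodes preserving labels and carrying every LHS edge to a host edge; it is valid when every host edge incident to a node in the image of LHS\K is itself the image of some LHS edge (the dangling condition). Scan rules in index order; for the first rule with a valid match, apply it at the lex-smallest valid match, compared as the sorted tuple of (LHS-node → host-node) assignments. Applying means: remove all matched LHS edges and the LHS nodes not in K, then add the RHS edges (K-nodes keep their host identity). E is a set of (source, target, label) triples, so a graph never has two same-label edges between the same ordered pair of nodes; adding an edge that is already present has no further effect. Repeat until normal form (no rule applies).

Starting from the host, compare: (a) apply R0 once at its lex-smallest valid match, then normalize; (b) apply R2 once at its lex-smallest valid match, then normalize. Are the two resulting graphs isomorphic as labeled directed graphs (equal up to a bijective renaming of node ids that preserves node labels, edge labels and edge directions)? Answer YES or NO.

Answer: YES

Steps:
branch R0-first: apply at {0↦0, 1↦5} → |E|=8, then 2 more step(s) → NF |V|=4 |E|=4 V={0:C, 1:A, 2:C, 3:B} E=0-p->1 1-p->2 2-p->0 3-q->2
branch R2-first: apply at {0↦2, 1↦0, 2↦1, 3↦4} → |E|=8, then 2 more step(s) → NF |V|=4 |E|=4 V={0:C, 1:A, 2:C, 3:B} E=0-p->1 1-p->2 2-p->0 3-q->2
graphs isomorphic (equal up to label-preserving node renaming)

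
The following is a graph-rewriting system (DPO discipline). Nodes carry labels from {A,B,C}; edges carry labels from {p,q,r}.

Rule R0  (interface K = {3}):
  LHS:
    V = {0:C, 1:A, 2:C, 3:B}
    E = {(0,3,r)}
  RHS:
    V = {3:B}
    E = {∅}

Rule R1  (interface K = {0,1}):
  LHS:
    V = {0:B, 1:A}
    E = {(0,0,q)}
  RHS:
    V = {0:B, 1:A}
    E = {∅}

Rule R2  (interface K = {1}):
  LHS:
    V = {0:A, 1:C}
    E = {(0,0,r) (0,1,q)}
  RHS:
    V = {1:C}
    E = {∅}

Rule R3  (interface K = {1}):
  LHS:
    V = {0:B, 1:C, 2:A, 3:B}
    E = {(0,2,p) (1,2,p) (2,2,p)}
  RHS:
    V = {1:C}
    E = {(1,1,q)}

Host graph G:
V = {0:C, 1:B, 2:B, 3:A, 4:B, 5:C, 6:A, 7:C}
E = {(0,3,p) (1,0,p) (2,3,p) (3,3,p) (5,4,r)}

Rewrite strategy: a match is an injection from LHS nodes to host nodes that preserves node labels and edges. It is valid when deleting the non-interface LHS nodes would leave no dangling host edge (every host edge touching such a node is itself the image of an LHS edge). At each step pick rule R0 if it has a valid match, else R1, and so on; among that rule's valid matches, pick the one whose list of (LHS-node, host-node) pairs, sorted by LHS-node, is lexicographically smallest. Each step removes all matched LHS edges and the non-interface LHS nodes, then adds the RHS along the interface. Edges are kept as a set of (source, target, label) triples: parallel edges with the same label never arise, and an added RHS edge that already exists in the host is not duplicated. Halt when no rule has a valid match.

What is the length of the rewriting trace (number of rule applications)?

Answer: 2

Rewrite trace:
[0] host  ⇒  8 nodes, 5 edges  {0-p->3 1-p->0 2-p->3 3-p->3 5-r->4}
[1] R0 @ {0↦5, 1↦6, 2↦7, 3↦4}  ⇒  5 nodes, 4 edges  {0-p->3 1-p->0 2-p->3 3-p->3}
[2] R3 @ {0↦2, 1↦0, 2↦3, 3↦4}  ⇒  2 nodes, 2 edges  {0-q->0 1-p->0}
normal form: no rule applies after step 2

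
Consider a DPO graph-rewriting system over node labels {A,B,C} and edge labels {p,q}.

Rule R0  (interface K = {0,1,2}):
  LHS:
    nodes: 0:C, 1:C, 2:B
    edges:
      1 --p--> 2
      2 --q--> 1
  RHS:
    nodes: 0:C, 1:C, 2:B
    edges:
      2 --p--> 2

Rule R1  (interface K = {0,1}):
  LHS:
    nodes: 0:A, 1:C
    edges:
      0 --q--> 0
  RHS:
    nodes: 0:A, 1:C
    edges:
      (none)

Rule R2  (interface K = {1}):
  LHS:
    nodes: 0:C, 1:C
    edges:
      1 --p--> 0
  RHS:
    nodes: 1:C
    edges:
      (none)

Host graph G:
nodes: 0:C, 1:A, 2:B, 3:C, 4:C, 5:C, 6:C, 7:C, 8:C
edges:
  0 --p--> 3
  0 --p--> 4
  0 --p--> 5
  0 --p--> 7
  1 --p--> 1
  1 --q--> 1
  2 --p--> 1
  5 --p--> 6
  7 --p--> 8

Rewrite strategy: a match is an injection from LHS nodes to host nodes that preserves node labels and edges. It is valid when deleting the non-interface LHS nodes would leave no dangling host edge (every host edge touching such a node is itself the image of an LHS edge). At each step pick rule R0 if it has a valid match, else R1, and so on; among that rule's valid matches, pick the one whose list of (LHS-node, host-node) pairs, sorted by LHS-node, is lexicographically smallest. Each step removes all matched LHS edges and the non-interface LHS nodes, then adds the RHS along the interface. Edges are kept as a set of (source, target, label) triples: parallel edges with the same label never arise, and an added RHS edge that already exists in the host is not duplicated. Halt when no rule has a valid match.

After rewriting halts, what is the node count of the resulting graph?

initial: |V|=9 |E|=9  E = 0-p->3 0-p->4 0-p->5 0-p->7 1-p->1 1-q->1 2-p->1 5-p->6 7-p->8
step 1: apply R1 at {0↦1, 1↦0}  → |V|=9 |E|=8  E = 0-p->3 0-p->4 0-p->5 0-p->7 1-p->1 2-p->1 5-p->6 7-p->8
step 2: apply R2 at {0↦3, 1↦0}  → |V|=8 |E|=7  E = 0-p->4 0-p->5 0-p->7 1-p->1 2-p->1 5-p->6 7-p->8
step 3: apply R2 at {0↦4, 1↦0}  → |V|=7 |E|=6  E = 0-p->5 0-p->7 1-p->1 2-p->1 5-p->6 7-p->8
step 4: apply R2 at {0↦6, 1↦5}  → |V|=6 |E|=5  E = 0-p->5 0-p->7 1-p->1 2-p->1 7-p->8
step 5: apply R2 at {0↦5, 1↦0}  → |V|=5 |E|=4  E = 0-p->7 1-p->1 2-p->1 7-p->8
step 6: apply R2 at {0↦8, 1↦7}  → |V|=4 |E|=3  E = 0-p->7 1-p->1 2-p->1
step 7: apply R2 at {0↦7, 1↦0}  → |V|=3 |E|=2  E = 1-p->1 2-p->1
normal form: no rule applies after step 7
NF nodes: {0:C, 1:A, 2:B}

Answer: 3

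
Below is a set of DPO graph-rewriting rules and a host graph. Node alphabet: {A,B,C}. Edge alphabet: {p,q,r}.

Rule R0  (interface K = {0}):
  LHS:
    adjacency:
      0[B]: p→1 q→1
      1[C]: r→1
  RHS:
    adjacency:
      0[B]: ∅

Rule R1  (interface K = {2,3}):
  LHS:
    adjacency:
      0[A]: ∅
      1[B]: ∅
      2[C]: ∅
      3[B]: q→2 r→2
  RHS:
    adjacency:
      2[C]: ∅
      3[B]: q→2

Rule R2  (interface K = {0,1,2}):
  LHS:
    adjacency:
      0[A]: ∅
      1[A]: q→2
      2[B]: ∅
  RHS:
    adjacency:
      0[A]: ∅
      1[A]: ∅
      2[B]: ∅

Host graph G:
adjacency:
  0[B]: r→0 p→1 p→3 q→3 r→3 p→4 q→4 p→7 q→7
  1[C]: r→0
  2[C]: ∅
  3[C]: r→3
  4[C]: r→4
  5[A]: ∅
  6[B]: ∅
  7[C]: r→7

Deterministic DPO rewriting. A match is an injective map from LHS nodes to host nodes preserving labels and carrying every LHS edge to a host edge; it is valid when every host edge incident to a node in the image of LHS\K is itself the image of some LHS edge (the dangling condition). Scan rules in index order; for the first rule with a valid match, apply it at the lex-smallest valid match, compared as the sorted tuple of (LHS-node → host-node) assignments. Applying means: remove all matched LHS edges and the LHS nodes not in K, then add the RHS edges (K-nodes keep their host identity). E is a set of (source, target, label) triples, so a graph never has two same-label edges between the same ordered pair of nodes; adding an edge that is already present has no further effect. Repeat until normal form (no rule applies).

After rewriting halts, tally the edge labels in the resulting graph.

[0] host  ⇒  8 nodes, 13 edges  {0-r->0 0-p->1 0-p->3 0-q->3 0-r->3 0-p->4 0-q->4 0-p->7 0-q->7 1-r->0 3-r->3 4-r->4 7-r->7}
[1] R0 @ {0↦0, 1↦4}  ⇒  7 nodes, 10 edges  {0-r->0 0-p->1 0-p->3 0-q->3 0-r->3 0-p->7 0-q->7 1-r->0 3-r->3 7-r->7}
[2] R0 @ {0↦0, 1↦7}  ⇒  6 nodes, 7 edges  {0-r->0 0-p->1 0-p->3 0-q->3 0-r->3 1-r->0 3-r->3}
[3] R1 @ {0↦5, 1↦6, 2↦3, 3↦0}  ⇒  4 nodes, 6 edges  {0-r->0 0-p->1 0-p->3 0-q->3 1-r->0 3-r->3}
[4] R0 @ {0↦0, 1↦3}  ⇒  3 nodes, 3 edges  {0-r->0 0-p->1 1-r->0}
normal form: no rule applies after step 4
NF edges: [(0, 0, 'r'), (0, 1, 'p'), (1, 0, 'r')]

Answer: p:1 r:2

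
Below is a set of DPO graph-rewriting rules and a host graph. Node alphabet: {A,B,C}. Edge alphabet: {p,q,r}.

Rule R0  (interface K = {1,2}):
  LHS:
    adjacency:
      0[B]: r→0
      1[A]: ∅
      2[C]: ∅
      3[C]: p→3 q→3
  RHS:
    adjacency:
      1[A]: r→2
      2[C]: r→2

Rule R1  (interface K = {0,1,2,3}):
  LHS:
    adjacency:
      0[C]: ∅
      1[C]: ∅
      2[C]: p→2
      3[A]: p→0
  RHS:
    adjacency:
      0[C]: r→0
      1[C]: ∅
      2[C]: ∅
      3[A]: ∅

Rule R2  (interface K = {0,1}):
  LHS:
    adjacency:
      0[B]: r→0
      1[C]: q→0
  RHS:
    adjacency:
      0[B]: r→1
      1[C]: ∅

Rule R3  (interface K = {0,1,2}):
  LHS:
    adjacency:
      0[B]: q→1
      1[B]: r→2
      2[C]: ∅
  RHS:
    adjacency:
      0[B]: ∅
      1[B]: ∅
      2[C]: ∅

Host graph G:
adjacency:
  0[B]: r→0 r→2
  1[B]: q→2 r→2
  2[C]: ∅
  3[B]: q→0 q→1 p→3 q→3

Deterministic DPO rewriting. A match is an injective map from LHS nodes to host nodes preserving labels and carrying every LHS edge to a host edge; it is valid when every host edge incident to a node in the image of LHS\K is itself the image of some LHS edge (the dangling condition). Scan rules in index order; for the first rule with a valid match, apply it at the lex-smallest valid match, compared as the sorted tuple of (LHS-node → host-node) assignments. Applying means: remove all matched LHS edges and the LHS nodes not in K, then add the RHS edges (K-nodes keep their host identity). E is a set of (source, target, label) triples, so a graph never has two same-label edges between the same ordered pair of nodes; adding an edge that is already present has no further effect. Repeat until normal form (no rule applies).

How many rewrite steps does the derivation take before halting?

[0] host  ⇒  4 nodes, 8 edges  {0-r->0 0-r->2 1-q->2 1-r->2 3-q->0 3-q->1 3-p->3 3-q->3}
[1] R3 @ {0↦3, 1↦0, 2↦2}  ⇒  4 nodes, 6 edges  {0-r->0 1-q->2 1-r->2 3-q->1 3-p->3 3-q->3}
[2] R3 @ {0↦3, 1↦1, 2↦2}  ⇒  4 nodes, 4 edges  {0-r->0 1-q->2 3-p->3 3-q->3}
halt: no rule applies after step 2

Answer: 2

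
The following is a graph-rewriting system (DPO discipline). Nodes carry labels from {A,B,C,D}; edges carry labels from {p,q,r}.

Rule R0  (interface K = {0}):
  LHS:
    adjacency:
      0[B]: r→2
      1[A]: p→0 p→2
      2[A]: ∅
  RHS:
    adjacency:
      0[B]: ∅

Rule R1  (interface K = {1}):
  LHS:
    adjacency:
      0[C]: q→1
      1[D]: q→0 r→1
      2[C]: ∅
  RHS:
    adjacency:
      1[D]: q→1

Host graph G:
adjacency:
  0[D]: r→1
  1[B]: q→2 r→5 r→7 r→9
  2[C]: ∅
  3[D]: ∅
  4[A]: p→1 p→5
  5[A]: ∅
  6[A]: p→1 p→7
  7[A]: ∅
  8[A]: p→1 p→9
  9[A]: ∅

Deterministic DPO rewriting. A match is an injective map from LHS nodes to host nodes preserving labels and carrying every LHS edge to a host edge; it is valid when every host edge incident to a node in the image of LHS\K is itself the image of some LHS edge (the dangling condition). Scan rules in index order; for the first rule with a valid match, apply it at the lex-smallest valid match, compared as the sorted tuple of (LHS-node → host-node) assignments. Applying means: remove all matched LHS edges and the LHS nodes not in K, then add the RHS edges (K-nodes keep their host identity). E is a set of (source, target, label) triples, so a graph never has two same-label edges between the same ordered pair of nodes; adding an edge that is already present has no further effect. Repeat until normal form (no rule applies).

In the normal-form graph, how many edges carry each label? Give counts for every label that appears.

Answer: q:1 r:1

Derivation:
start.  V:10 E:11  edges: 0-r->1 1-q->2 1-r->5 1-r->7 1-r->9 4-p->1 4-p->5 6-p->1 6-p->7 8-p->1 8-p->9
1. fire R0 via {0↦1, 1↦4, 2↦5}  →  V:8 E:8  edges: 0-r->1 1-q->2 1-r->7 1-r->9 6-p->1 6-p->7 8-p->1 8-p->9
2. fire R0 via {0↦1, 1↦6, 2↦7}  →  V:6 E:5  edges: 0-r->1 1-q->2 1-r->9 8-p->1 8-p->9
3. fire R0 via {0↦1, 1↦8, 2↦9}  →  V:4 E:2  edges: 0-r->1 1-q->2
halt: no rule applies after step 3
NF edges: [(0, 1, 'r'), (1, 2, 'q')]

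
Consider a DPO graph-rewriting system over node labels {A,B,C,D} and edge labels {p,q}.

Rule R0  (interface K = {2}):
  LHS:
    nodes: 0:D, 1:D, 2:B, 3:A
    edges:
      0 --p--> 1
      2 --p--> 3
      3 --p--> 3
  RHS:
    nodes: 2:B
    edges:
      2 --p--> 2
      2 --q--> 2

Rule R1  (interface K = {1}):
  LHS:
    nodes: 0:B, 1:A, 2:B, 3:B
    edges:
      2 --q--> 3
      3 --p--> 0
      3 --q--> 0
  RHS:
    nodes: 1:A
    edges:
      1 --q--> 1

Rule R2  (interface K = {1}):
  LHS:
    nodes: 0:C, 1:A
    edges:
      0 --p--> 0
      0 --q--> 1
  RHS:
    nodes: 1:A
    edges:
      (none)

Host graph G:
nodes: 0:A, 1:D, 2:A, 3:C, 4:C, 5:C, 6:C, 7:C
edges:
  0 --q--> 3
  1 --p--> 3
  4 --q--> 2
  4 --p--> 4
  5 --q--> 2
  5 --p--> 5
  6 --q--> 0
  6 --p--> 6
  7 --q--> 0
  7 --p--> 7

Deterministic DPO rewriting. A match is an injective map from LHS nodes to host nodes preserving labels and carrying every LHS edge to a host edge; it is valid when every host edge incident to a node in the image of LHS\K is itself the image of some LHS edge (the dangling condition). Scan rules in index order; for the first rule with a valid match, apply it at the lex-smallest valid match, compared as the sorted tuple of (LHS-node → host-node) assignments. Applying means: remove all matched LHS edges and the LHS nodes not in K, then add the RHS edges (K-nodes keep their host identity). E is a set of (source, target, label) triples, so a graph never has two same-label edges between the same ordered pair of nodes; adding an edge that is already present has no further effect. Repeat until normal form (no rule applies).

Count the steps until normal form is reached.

Answer: 4

Derivation:
[0] host  ⇒  8 nodes, 10 edges  {0-q->3 1-p->3 4-q->2 4-p->4 5-q->2 5-p->5 6-q->0 6-p->6 7-q->0 7-p->7}
[1] R2 @ {0↦4, 1↦2}  ⇒  7 nodes, 8 edges  {0-q->3 1-p->3 5-q->2 5-p->5 6-q->0 6-p->6 7-q->0 7-p->7}
[2] R2 @ {0↦5, 1↦2}  ⇒  6 nodes, 6 edges  {0-q->3 1-p->3 6-q->0 6-p->6 7-q->0 7-p->7}
[3] R2 @ {0↦6, 1↦0}  ⇒  5 nodes, 4 edges  {0-q->3 1-p->3 7-q->0 7-p->7}
[4] R2 @ {0↦7, 1↦0}  ⇒  4 nodes, 2 edges  {0-q->3 1-p->3}
final graph: no rule applies after step 4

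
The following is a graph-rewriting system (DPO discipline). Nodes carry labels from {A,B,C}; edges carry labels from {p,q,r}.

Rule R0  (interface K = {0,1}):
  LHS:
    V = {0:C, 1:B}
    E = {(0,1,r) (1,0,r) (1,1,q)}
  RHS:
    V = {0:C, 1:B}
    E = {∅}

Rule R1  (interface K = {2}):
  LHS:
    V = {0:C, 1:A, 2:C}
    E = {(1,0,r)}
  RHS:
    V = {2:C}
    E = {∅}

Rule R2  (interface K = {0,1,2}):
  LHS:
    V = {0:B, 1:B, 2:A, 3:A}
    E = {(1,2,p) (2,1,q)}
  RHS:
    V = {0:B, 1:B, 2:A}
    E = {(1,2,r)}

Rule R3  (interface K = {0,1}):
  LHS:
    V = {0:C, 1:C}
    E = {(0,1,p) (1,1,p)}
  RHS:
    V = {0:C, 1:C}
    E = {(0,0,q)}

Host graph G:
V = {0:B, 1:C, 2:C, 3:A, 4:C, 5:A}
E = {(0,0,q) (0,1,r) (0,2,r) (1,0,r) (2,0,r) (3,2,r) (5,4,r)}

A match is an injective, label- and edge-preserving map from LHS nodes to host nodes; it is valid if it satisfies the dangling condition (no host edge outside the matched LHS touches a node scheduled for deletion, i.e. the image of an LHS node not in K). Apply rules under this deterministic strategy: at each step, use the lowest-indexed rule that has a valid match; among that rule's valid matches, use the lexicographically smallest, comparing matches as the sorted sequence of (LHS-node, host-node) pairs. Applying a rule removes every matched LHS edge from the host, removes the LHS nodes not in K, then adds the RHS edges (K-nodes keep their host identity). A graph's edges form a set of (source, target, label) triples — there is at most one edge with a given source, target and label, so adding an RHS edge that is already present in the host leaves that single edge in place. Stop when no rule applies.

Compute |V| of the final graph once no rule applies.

Answer: 4

Steps:
initial: |V|=6 |E|=7  E = 0-q->0 0-r->1 0-r->2 1-r->0 2-r->0 3-r->2 5-r->4
step 1: apply R0 at {0↦1, 1↦0}  → |V|=6 |E|=4  E = 0-r->2 2-r->0 3-r->2 5-r->4
step 2: apply R1 at {0↦4, 1↦5, 2↦1}  → |V|=4 |E|=3  E = 0-r->2 2-r->0 3-r->2
normal form: no rule applies after step 2
NF nodes: {0:B, 1:C, 2:C, 3:A}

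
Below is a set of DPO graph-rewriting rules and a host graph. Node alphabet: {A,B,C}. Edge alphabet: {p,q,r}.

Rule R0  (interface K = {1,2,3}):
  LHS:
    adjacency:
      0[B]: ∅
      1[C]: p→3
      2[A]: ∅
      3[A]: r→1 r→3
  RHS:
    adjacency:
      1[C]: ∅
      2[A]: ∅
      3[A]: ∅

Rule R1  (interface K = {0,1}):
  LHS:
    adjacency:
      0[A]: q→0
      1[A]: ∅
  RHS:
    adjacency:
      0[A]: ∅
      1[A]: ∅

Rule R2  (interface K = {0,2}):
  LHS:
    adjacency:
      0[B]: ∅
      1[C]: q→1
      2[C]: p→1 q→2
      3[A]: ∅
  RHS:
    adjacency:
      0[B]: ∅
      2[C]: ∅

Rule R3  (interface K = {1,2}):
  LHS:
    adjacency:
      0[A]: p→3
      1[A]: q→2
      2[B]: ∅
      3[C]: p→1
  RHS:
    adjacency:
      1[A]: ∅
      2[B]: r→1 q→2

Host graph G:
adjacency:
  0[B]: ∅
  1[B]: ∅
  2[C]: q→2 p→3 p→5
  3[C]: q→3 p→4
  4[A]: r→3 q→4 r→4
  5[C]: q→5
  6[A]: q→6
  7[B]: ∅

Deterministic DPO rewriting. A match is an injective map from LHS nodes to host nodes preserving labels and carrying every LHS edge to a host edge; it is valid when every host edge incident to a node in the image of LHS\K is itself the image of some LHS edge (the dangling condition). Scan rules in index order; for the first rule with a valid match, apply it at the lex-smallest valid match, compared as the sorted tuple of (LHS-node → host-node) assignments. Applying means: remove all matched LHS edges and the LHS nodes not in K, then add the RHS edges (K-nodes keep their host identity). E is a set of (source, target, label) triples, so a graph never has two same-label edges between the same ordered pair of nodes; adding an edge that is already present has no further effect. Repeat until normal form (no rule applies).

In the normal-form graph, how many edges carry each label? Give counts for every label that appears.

Answer: p:1 q:1

Steps:
initial: |V|=8 |E|=10  E = 2-q->2 2-p->3 2-p->5 3-q->3 3-p->4 4-r->3 4-q->4 4-r->4 5-q->5 6-q->6
step 1: apply R0 at {0↦0, 1↦3, 2↦6, 3↦4}  → |V|=7 |E|=7  E = 2-q->2 2-p->3 2-p->5 3-q->3 4-q->4 5-q->5 6-q->6
step 2: apply R1 at {0↦4, 1↦6}  → |V|=7 |E|=6  E = 2-q->2 2-p->3 2-p->5 3-q->3 5-q->5 6-q->6
step 3: apply R1 at {0↦6, 1↦4}  → |V|=7 |E|=5  E = 2-q->2 2-p->3 2-p->5 3-q->3 5-q->5
step 4: apply R2 at {0↦1, 1↦3, 2↦2, 3↦4}  → |V|=5 |E|=2  E = 2-p->5 5-q->5
final graph: no rule applies after step 4
NF edges: [(2, 5, 'p'), (5, 5, 'q')]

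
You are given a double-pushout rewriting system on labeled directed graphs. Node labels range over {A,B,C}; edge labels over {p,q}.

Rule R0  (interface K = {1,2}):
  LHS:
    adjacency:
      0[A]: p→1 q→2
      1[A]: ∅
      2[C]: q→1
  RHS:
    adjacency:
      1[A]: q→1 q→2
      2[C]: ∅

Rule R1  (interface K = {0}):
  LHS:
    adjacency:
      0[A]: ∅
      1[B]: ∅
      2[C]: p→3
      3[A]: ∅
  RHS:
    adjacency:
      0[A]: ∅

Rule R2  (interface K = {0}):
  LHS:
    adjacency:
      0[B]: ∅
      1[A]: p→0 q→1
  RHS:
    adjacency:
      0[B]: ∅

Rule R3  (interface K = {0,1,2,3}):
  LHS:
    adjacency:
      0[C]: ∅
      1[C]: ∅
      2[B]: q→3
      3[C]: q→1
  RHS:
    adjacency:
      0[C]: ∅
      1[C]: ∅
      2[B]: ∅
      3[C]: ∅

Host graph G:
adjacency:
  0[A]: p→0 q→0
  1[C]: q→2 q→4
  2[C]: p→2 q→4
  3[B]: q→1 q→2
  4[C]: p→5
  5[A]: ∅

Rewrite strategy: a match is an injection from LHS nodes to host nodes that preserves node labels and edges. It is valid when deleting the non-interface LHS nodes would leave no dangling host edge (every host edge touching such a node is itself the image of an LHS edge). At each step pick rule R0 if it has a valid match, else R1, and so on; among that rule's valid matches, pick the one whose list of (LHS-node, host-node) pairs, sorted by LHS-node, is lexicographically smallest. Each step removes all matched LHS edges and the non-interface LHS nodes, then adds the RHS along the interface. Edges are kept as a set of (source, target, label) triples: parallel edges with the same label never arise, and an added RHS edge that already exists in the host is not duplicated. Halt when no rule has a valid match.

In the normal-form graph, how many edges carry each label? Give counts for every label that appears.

Answer: p:2 q:2

Rewrite trace:
initial: |V|=6 |E|=9  E = 0-p->0 0-q->0 1-q->2 1-q->4 2-p->2 2-q->4 3-q->1 3-q->2 4-p->5
step 1: apply R3 at {0↦1, 1↦4, 2↦3, 3↦2}  → |V|=6 |E|=7  E = 0-p->0 0-q->0 1-q->2 1-q->4 2-p->2 3-q->1 4-p->5
step 2: apply R3 at {0↦2, 1↦4, 2↦3, 3↦1}  → |V|=6 |E|=5  E = 0-p->0 0-q->0 1-q->2 2-p->2 4-p->5
step 3: apply R1 at {0↦0, 1↦3, 2↦4, 3↦5}  → |V|=3 |E|=4  E = 0-p->0 0-q->0 1-q->2 2-p->2
normal form: no rule applies after step 3
NF edges: [(0, 0, 'p'), (0, 0, 'q'), (1, 2, 'q'), (2, 2, 'p')]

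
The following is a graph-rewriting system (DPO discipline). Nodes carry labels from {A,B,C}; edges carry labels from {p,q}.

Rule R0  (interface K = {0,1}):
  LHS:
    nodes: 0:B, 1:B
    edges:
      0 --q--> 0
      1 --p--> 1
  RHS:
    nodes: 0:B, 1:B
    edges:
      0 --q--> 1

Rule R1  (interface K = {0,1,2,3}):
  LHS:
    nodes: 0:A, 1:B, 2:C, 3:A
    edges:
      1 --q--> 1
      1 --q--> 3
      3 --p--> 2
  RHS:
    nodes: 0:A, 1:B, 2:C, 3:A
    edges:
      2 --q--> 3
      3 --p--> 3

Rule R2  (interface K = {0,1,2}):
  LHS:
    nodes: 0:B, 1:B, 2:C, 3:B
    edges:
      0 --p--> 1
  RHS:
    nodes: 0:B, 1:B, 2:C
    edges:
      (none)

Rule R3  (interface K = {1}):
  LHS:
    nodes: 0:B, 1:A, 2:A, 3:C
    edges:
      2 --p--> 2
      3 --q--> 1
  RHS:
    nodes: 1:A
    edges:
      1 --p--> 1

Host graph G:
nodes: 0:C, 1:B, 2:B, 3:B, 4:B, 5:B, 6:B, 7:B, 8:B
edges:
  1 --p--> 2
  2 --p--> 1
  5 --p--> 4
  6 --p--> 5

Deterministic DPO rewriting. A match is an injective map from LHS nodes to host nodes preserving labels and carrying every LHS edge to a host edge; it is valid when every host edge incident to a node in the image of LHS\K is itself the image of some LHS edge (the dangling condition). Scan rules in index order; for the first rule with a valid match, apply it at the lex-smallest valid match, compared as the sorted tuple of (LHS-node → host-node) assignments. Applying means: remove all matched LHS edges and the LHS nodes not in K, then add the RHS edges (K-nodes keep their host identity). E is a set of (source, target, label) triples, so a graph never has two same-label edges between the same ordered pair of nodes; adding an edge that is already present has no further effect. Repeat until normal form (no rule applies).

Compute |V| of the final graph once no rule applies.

Answer: 5

Derivation:
initial: |V|=9 |E|=4  E = 1-p->2 2-p->1 5-p->4 6-p->5
step 1: apply R2 at {0↦1, 1↦2, 2↦0, 3↦3}  → |V|=8 |E|=3  E = 2-p->1 5-p->4 6-p->5
step 2: apply R2 at {0↦2, 1↦1, 2↦0, 3↦7}  → |V|=7 |E|=2  E = 5-p->4 6-p->5
step 3: apply R2 at {0↦5, 1↦4, 2↦0, 3↦1}  → |V|=6 |E|=1  E = 6-p->5
step 4: apply R2 at {0↦6, 1↦5, 2↦0, 3↦2}  → |V|=5 |E|=0  E = ∅
halt: no rule applies after step 4
NF nodes: {0:C, 4:B, 5:B, 6:B, 8:B}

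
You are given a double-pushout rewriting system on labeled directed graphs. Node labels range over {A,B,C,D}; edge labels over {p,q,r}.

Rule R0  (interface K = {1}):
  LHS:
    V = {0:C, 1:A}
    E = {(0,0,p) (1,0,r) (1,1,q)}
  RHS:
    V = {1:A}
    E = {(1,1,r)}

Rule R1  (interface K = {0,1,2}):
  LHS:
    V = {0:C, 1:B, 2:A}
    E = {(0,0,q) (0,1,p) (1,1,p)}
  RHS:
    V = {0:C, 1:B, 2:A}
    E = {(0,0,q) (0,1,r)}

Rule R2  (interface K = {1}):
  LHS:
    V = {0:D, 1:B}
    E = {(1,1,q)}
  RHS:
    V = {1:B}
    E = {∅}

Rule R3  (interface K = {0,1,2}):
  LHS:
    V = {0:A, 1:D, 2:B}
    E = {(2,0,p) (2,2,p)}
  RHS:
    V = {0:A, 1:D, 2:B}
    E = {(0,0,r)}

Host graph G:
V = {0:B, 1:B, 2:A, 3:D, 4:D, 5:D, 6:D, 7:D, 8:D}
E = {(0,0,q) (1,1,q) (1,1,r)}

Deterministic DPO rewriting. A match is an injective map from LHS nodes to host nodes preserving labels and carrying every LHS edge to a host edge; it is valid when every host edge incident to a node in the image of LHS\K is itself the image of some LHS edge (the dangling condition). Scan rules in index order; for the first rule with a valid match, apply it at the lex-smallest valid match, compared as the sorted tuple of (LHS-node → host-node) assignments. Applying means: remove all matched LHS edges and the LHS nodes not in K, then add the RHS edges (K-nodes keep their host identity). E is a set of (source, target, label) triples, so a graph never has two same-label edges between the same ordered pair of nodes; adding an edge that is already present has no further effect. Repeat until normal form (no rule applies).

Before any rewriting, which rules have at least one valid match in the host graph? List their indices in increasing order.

Answer: [R2]

Rewrite trace:
R0: no valid match — LHS pattern not found
R1: no valid match — LHS pattern not found
R2: 12 valid matches — {0↦3, 1↦0}, {0↦3, 1↦1}, {0↦4, 1↦0} (+9 more)
R3: no valid match — LHS pattern not found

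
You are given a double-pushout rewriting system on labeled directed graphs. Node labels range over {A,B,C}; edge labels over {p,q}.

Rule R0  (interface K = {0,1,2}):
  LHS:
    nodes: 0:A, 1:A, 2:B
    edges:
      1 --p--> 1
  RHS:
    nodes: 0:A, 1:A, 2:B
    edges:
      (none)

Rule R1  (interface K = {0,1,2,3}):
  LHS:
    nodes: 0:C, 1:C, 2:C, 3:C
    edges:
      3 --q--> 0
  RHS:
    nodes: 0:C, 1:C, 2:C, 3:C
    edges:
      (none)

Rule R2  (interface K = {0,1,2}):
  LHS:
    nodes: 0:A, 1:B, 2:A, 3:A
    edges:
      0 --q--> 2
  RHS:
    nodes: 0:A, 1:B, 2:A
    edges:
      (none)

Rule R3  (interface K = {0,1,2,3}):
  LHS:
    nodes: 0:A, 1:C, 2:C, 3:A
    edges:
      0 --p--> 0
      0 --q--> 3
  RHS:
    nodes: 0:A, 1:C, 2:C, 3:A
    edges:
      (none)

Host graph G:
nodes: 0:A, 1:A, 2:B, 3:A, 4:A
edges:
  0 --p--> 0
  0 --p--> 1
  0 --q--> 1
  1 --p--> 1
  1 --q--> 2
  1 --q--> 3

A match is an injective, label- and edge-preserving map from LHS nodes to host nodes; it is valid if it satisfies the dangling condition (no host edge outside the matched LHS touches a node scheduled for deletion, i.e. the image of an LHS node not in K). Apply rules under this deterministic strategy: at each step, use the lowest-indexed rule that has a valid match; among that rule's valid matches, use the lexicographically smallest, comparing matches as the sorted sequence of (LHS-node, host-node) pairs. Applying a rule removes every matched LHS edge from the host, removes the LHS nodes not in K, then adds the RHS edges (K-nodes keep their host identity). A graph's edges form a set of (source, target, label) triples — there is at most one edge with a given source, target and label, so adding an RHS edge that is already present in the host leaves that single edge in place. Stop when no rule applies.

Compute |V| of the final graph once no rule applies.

start.  V:5 E:6  edges: 0-p->0 0-p->1 0-q->1 1-p->1 1-q->2 1-q->3
1. fire R0 via {0↦0, 1↦1, 2↦2}  →  V:5 E:5  edges: 0-p->0 0-p->1 0-q->1 1-q->2 1-q->3
2. fire R0 via {0↦1, 1↦0, 2↦2}  →  V:5 E:4  edges: 0-p->1 0-q->1 1-q->2 1-q->3
3. fire R2 via {0↦0, 1↦2, 2↦1, 3↦4}  →  V:4 E:3  edges: 0-p->1 1-q->2 1-q->3
final graph: no rule applies after step 3
NF nodes: {0:A, 1:A, 2:B, 3:A}

Answer: 4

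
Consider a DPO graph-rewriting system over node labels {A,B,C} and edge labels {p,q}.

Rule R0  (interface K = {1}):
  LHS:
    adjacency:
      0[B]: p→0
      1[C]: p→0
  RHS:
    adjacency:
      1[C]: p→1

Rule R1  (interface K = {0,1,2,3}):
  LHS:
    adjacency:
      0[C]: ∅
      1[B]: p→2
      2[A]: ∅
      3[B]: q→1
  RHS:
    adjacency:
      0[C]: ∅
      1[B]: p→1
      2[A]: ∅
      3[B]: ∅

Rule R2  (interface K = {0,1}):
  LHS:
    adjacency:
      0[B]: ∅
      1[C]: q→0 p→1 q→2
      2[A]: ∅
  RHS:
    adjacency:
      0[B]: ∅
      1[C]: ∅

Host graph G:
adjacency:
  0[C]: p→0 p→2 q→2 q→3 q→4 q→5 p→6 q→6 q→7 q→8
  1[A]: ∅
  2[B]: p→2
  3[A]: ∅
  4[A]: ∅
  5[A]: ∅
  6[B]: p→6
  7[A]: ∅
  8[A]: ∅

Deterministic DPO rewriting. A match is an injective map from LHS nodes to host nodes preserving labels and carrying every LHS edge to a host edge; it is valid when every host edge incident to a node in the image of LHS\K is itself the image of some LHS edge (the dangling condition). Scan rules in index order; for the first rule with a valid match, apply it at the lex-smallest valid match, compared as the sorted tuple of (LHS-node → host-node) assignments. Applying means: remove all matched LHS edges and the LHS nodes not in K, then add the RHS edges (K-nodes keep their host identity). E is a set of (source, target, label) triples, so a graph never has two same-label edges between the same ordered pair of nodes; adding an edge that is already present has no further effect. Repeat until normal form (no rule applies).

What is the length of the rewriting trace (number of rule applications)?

[0] host  ⇒  9 nodes, 12 edges  {0-p->0 0-p->2 0-q->2 0-q->3 0-q->4 0-q->5 0-p->6 0-q->6 0-q->7 0-q->8 2-p->2 6-p->6}
[1] R2 @ {0↦2, 1↦0, 2↦3}  ⇒  8 nodes, 9 edges  {0-p->2 0-q->4 0-q->5 0-p->6 0-q->6 0-q->7 0-q->8 2-p->2 6-p->6}
[2] R0 @ {0↦2, 1↦0}  ⇒  7 nodes, 8 edges  {0-p->0 0-q->4 0-q->5 0-p->6 0-q->6 0-q->7 0-q->8 6-p->6}
[3] R2 @ {0↦6, 1↦0, 2↦4}  ⇒  6 nodes, 5 edges  {0-q->5 0-p->6 0-q->7 0-q->8 6-p->6}
[4] R0 @ {0↦6, 1↦0}  ⇒  5 nodes, 4 edges  {0-p->0 0-q->5 0-q->7 0-q->8}
normal form: no rule applies after step 4

Answer: 4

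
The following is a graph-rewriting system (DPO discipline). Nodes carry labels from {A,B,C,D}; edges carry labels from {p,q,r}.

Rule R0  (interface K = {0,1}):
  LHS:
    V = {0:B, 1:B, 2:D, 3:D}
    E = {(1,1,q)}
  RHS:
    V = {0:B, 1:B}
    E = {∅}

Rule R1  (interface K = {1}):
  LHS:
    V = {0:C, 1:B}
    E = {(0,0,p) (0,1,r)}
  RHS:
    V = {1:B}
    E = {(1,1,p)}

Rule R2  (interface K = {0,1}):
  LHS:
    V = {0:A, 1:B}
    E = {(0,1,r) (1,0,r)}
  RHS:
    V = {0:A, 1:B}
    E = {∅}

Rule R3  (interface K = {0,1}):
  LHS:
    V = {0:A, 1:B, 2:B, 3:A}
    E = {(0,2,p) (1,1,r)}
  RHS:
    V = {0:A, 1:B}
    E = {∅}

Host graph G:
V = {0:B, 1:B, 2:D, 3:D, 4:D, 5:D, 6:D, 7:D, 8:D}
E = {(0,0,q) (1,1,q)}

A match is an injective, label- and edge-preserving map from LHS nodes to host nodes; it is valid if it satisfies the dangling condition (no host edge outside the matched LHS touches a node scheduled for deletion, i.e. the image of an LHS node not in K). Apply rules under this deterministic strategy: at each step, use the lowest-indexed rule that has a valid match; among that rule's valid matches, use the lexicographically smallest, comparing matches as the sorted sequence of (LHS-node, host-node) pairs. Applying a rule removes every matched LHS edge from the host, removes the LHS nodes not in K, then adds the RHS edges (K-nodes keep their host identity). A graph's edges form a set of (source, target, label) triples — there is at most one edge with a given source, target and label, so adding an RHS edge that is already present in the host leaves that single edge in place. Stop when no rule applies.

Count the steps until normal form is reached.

start.  V:9 E:2  edges: 0-q->0 1-q->1
1. fire R0 via {0↦0, 1↦1, 2↦2, 3↦3}  →  V:7 E:1  edges: 0-q->0
2. fire R0 via {0↦1, 1↦0, 2↦4, 3↦5}  →  V:5 E:0  edges: ∅
final graph: no rule applies after step 2

Answer: 2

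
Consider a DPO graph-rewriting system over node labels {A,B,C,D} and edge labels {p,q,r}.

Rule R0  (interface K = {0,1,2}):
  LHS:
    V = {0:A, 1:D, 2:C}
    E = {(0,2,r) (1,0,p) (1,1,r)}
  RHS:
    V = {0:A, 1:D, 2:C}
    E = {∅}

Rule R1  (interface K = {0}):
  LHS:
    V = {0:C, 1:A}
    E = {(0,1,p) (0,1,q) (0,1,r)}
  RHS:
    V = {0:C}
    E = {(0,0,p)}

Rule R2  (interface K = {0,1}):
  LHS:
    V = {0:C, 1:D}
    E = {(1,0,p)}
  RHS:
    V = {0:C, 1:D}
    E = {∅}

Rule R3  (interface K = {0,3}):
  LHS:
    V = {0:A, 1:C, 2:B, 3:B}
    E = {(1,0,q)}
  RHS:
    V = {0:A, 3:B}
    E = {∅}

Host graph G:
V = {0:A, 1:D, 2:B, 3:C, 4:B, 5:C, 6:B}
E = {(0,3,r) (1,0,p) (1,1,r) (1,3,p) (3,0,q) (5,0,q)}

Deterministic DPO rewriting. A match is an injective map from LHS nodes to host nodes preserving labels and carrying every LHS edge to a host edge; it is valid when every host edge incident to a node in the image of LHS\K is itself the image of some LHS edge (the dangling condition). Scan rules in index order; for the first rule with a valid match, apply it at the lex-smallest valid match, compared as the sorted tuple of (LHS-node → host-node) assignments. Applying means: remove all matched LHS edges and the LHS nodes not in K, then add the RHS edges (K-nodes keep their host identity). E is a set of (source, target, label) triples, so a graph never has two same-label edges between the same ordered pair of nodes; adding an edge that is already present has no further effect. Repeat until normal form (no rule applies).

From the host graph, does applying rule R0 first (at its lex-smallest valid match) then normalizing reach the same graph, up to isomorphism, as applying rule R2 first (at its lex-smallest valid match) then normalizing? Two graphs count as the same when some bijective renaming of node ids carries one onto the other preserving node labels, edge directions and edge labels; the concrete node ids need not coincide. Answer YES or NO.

branch R0-first: apply at {0↦0, 1↦1, 2↦3} → |E|=3, then 3 more step(s) → NF |V|=3 |E|=0 V={0:A, 1:D, 6:B} E=∅
branch R2-first: apply at {0↦3, 1↦1} → |E|=5, then 3 more step(s) → NF |V|=3 |E|=0 V={0:A, 1:D, 6:B} E=∅
graphs isomorphic (equal up to label-preserving node renaming)

Answer: YES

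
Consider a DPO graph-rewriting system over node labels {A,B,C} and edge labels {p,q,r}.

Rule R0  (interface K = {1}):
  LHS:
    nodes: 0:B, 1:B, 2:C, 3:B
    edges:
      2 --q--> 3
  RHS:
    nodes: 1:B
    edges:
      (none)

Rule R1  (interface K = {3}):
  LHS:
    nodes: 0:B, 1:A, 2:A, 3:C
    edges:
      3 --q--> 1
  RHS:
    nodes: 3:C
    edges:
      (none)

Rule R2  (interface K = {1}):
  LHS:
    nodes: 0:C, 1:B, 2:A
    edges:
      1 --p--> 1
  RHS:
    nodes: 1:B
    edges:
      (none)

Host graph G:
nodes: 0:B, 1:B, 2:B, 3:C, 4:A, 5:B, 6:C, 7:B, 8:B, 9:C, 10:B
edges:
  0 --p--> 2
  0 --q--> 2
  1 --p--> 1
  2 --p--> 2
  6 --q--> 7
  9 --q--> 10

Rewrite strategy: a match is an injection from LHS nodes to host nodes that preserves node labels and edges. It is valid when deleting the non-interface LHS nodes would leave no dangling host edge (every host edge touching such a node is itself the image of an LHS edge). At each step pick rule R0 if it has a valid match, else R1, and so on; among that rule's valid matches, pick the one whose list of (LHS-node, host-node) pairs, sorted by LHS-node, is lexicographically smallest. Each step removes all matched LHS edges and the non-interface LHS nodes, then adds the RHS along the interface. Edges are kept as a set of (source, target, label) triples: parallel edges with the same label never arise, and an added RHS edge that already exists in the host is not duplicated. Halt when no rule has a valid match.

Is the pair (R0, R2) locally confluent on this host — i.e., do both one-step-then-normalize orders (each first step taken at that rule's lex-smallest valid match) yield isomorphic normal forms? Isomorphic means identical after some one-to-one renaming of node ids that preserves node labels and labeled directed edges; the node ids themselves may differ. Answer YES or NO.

branch R0-first: apply at {0↦5, 1↦0, 2↦6, 3↦7} → |E|=5, then 2 more step(s) → NF |V|=3 |E|=3 V={0:B, 1:B, 2:B} E=0-p->2 0-q->2 2-p->2
branch R2-first: apply at {0↦3, 1↦1, 2↦4} → |E|=5, then 2 more step(s) → NF |V|=3 |E|=3 V={0:B, 2:B, 8:B} E=0-p->2 0-q->2 2-p->2
graphs isomorphic (equal up to label-preserving node renaming)

Answer: YES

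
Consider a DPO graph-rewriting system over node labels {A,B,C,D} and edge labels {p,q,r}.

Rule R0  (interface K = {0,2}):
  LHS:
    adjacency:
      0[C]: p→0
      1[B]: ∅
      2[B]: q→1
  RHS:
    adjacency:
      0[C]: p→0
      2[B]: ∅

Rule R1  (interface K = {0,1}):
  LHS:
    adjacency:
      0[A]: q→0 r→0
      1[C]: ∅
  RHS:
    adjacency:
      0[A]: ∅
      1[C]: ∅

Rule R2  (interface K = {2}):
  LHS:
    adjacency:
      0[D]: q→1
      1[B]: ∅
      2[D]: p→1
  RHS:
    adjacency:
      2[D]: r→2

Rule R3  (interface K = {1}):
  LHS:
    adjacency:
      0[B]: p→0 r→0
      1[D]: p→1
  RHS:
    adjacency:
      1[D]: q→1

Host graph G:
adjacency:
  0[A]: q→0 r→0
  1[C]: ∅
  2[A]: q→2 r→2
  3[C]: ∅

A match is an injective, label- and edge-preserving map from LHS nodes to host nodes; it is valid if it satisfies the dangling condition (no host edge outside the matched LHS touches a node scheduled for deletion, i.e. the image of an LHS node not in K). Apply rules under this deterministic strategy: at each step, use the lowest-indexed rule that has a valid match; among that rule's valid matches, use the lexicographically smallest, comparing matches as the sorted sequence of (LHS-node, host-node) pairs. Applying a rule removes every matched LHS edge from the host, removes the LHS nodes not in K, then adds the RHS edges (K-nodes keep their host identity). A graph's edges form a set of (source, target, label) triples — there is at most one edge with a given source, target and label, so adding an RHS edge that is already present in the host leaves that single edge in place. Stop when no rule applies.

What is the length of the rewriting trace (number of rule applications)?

[0] host  ⇒  4 nodes, 4 edges  {0-q->0 0-r->0 2-q->2 2-r->2}
[1] R1 @ {0↦0, 1↦1}  ⇒  4 nodes, 2 edges  {2-q->2 2-r->2}
[2] R1 @ {0↦2, 1↦1}  ⇒  4 nodes, 0 edges  {∅}
normal form: no rule applies after step 2

Answer: 2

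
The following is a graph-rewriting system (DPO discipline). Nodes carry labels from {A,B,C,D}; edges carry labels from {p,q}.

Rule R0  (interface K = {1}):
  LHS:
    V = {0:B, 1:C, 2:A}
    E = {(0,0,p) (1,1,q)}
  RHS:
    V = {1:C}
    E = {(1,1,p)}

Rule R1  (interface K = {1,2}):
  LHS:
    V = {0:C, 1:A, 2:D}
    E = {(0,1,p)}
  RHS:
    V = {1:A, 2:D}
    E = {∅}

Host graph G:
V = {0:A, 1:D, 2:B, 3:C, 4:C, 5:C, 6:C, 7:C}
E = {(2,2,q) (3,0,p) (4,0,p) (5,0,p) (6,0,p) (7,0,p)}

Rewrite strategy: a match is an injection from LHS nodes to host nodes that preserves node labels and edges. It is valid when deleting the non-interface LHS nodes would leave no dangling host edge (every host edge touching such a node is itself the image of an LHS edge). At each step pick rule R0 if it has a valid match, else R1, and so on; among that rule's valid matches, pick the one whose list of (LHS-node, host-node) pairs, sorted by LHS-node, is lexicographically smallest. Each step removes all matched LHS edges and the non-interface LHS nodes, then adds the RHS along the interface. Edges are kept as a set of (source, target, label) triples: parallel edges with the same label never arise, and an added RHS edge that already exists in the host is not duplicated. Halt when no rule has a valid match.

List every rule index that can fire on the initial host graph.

Answer: [R1]

Rewrite trace:
R0: no valid match — LHS pattern not found
R1: 5 valid matches — {0↦3, 1↦0, 2↦1}, {0↦4, 1↦0, 2↦1}, {0↦5, 1↦0, 2↦1} (+2 more)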